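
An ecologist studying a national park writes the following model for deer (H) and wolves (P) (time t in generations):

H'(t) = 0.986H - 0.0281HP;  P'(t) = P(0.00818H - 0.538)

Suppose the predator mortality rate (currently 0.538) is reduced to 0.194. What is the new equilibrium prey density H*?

At the interior fixed point, setting dP/dt = 0 with P > 0 fixes H* = (predator death rate)/(HP coefficient) — independent of the other coefficients.
With the change, H* = 0.194/0.00818 = 23.7; it falls from 65.8.

H* ≈ 23.7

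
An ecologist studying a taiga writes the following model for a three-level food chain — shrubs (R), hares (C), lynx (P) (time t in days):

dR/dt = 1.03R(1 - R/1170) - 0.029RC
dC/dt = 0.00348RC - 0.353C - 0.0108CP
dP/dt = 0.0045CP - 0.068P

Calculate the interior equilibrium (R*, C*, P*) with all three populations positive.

From dP/dt = 0: 0.0045C* = 0.068, so C* = 15.1.
From dR/dt = 0: 1.03(1 - R*/1170) = 0.029·15.1, giving R* = 1170·(1 - 0.425) = 672.
From dC/dt = 0: 0.00348·672 - 0.353 = 0.0108P*, so P* = 1.99/0.0108 = 184.

R* ≈ 672, C* ≈ 15.1, P* ≈ 184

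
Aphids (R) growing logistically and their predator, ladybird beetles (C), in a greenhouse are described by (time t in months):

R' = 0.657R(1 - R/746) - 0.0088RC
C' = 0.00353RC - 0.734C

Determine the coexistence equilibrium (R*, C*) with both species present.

R* ≈ 208, C* ≈ 53.8

From dC/dt = 0 with C > 0: 0.00353R* = 0.734, so R* = 208.
Substitute into dR/dt = 0: 0.657(1 - 208/746) = 0.0088C*.
The bracket is 0.721, giving C* = 0.474/0.0088 = 53.8.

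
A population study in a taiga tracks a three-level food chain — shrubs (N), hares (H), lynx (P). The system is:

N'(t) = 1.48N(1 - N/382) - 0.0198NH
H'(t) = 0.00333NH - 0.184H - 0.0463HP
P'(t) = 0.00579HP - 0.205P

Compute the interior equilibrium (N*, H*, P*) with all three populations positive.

From dP/dt = 0: 0.00579H* = 0.205, so H* = 35.4.
From dN/dt = 0: 1.48(1 - N*/382) = 0.0198·35.4, giving N* = 382·(1 - 0.474) = 201.
From dH/dt = 0: 0.00333·201 - 0.184 = 0.0463P*, so P* = 0.486/0.0463 = 10.5.

N* ≈ 201, H* ≈ 35.4, P* ≈ 10.5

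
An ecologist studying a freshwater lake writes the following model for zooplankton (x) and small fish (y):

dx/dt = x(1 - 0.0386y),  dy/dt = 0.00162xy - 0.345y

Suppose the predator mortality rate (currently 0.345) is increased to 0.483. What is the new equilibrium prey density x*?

x* ≈ 298

At the interior fixed point, setting dy/dt = 0 with y > 0 fixes x* = (predator death rate)/(xy coefficient) — independent of the other coefficients.
With the change, x* = 0.483/0.00162 = 298; it rises from 213.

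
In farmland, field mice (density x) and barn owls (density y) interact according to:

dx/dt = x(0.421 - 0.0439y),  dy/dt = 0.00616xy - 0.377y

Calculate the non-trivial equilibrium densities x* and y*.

x* ≈ 61.2, y* ≈ 9.59

Set dy/dt = 0 with y > 0: 0.00616x - 0.377 = 0, so x* = 0.377/0.00616 = 61.2.
Set dx/dt = 0 with x > 0: 0.421 - 0.0439y = 0, so y* = 0.421/0.0439 = 9.59.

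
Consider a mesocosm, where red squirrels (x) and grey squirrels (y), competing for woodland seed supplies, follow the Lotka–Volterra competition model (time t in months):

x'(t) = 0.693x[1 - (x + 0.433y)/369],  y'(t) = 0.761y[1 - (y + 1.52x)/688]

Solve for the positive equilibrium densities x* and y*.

x* ≈ 208, y* ≈ 372

Setting both brackets to zero gives the nullclines x + 0.433y = 369 and 1.52x + y = 688.
Substituting y = 688 - 1.52x into the first: x(1 - 0.433·1.52) = 369 - 0.433·688.
So x* = 71.1/0.342 = 208, and then y* = 688 - 1.52·208 = 372.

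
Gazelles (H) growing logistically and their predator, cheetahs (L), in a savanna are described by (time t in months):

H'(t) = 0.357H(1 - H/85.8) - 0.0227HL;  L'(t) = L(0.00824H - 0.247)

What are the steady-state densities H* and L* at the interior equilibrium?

From dL/dt = 0 with L > 0: 0.00824H* = 0.247, so H* = 30.
Substitute into dH/dt = 0: 0.357(1 - 30/85.8) = 0.0227L*.
The bracket is 0.651, giving L* = 0.232/0.0227 = 10.2.

H* ≈ 30, L* ≈ 10.2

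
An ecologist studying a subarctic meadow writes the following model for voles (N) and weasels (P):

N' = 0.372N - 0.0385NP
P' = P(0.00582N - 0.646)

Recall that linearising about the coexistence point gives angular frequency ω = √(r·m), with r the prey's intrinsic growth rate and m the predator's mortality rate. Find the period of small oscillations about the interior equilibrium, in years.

T ≈ 12.8 years

Here r = 0.372 and m = 0.646, so r·m = 0.24.
ω = √0.24 = 0.49 per year, hence T = 2π/ω ≈ 12.8 years.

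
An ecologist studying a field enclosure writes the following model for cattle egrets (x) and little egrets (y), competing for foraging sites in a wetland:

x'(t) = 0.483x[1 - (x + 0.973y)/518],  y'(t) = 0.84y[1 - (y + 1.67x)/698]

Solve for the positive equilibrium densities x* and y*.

x* ≈ 258, y* ≈ 267

Setting both brackets to zero gives the nullclines x + 0.973y = 518 and 1.67x + y = 698.
Substituting y = 698 - 1.67x into the first: x(1 - 0.973·1.67) = 518 - 0.973·698.
So x* = -161/-0.625 = 258, and then y* = 698 - 1.67·258 = 267.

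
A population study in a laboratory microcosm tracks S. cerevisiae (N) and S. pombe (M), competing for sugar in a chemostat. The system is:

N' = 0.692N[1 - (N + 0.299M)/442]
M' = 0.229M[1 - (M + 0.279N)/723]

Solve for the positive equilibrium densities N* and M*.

N* ≈ 246, M* ≈ 654

Setting both brackets to zero gives the nullclines N + 0.299M = 442 and 0.279N + M = 723.
Substituting M = 723 - 0.279N into the first: N(1 - 0.299·0.279) = 442 - 0.299·723.
So N* = 226/0.917 = 246, and then M* = 723 - 0.279·246 = 654.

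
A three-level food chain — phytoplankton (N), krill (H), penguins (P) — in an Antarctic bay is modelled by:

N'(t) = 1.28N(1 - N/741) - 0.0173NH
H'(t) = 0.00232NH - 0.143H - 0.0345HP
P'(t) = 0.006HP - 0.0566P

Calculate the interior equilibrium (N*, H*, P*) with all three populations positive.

From dP/dt = 0: 0.006H* = 0.0566, so H* = 9.43.
From dN/dt = 0: 1.28(1 - N*/741) = 0.0173·9.43, giving N* = 741·(1 - 0.127) = 647.
From dH/dt = 0: 0.00232·647 - 0.143 = 0.0345P*, so P* = 1.36/0.0345 = 39.3.

N* ≈ 647, H* ≈ 9.43, P* ≈ 39.3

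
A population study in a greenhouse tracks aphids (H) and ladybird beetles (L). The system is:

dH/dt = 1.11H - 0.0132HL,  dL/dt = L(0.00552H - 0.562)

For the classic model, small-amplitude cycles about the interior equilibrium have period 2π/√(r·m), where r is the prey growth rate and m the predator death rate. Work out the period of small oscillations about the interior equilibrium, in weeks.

Here r = 1.11 and m = 0.562, so r·m = 0.624.
ω = √0.624 = 0.79 per week, hence T = 2π/ω ≈ 7.96 weeks.

T ≈ 7.96 weeks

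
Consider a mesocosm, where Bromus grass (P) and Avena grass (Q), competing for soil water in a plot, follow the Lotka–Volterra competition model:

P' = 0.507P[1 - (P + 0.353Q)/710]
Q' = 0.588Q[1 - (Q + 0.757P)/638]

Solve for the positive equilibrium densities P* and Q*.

P* ≈ 662, Q* ≈ 137

Setting both brackets to zero gives the nullclines P + 0.353Q = 710 and 0.757P + Q = 638.
Substituting Q = 638 - 0.757P into the first: P(1 - 0.353·0.757) = 710 - 0.353·638.
So P* = 485/0.733 = 662, and then Q* = 638 - 0.757·662 = 137.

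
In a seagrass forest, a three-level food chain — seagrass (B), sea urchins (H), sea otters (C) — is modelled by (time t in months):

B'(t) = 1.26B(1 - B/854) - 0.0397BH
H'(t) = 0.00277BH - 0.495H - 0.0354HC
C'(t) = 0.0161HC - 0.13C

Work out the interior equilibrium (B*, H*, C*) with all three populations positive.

B* ≈ 637, H* ≈ 8.07, C* ≈ 35.8

From dC/dt = 0: 0.0161H* = 0.13, so H* = 8.07.
From dB/dt = 0: 1.26(1 - B*/854) = 0.0397·8.07, giving B* = 854·(1 - 0.254) = 637.
From dH/dt = 0: 0.00277·637 - 0.495 = 0.0354C*, so C* = 1.27/0.0354 = 35.8.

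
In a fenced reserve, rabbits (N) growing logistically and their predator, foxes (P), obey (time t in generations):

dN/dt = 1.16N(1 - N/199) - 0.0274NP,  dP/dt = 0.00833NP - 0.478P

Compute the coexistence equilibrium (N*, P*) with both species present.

From dP/dt = 0 with P > 0: 0.00833N* = 0.478, so N* = 57.4.
Substitute into dN/dt = 0: 1.16(1 - 57.4/199) = 0.0274P*.
The bracket is 0.712, giving P* = 0.826/0.0274 = 30.1.

N* ≈ 57.4, P* ≈ 30.1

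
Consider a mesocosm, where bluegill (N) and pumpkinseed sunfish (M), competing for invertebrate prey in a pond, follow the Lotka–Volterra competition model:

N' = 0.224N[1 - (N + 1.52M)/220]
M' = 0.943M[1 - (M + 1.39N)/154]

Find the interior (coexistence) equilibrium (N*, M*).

Setting both brackets to zero gives the nullclines N + 1.52M = 220 and 1.39N + M = 154.
Substituting M = 154 - 1.39N into the first: N(1 - 1.52·1.39) = 220 - 1.52·154.
So N* = -14.1/-1.11 = 12.7, and then M* = 154 - 1.39·12.7 = 136.

N* ≈ 12.7, M* ≈ 136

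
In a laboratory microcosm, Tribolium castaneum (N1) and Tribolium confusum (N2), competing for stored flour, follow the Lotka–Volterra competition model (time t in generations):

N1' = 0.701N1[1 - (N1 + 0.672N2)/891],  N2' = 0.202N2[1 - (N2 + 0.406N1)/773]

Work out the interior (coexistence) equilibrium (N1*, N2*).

N1* ≈ 511, N2* ≈ 566

Setting both brackets to zero gives the nullclines N1 + 0.672N2 = 891 and 0.406N1 + N2 = 773.
Substituting N2 = 773 - 0.406N1 into the first: N1(1 - 0.672·0.406) = 891 - 0.672·773.
So N1* = 372/0.727 = 511, and then N2* = 773 - 0.406·511 = 566.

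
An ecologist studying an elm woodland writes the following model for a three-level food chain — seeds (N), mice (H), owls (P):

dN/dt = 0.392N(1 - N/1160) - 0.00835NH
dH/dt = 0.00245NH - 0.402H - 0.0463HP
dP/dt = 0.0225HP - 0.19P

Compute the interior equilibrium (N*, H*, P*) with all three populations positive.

N* ≈ 951, H* ≈ 8.44, P* ≈ 41.7

From dP/dt = 0: 0.0225H* = 0.19, so H* = 8.44.
From dN/dt = 0: 0.392(1 - N*/1160) = 0.00835·8.44, giving N* = 1160·(1 - 0.18) = 951.
From dH/dt = 0: 0.00245·951 - 0.402 = 0.0463P*, so P* = 1.93/0.0463 = 41.7.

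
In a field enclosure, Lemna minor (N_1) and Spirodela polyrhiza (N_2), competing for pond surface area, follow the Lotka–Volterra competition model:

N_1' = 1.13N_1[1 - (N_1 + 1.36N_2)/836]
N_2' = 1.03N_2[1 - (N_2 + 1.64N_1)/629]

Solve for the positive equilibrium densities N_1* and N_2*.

N_1* ≈ 15.8, N_2* ≈ 603

Setting both brackets to zero gives the nullclines N_1 + 1.36N_2 = 836 and 1.64N_1 + N_2 = 629.
Substituting N_2 = 629 - 1.64N_1 into the first: N_1(1 - 1.36·1.64) = 836 - 1.36·629.
So N_1* = -19.4/-1.23 = 15.8, and then N_2* = 629 - 1.64·15.8 = 603.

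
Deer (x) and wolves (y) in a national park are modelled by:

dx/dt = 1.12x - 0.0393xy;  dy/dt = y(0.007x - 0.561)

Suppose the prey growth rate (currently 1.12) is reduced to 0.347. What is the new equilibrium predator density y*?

At the interior fixed point, setting dx/dt = 0 with x > 0 fixes y* = (prey growth rate)/(xy coefficient) — independent of the other coefficients.
With the change, y* = 0.347/0.0393 = 8.83; it falls from 28.5.

y* ≈ 8.83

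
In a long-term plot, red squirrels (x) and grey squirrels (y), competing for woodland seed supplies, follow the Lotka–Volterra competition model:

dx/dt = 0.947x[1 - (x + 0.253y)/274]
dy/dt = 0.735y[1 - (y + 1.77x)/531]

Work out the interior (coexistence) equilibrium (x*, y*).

x* ≈ 253, y* ≈ 83.3

Setting both brackets to zero gives the nullclines x + 0.253y = 274 and 1.77x + y = 531.
Substituting y = 531 - 1.77x into the first: x(1 - 0.253·1.77) = 274 - 0.253·531.
So x* = 140/0.552 = 253, and then y* = 531 - 1.77·253 = 83.3.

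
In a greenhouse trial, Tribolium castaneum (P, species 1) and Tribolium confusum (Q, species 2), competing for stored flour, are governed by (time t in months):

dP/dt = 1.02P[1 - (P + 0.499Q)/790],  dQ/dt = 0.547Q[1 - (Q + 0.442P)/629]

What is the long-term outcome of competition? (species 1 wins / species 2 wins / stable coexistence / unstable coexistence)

Compare the nullcline intercepts: K1/α12 = 790/0.499 = 1580 > K2 = 629; K2/α21 = 629/0.442 = 1420 > K1 = 790.
Since both inequalities hold, each species can invade when rare, so the interior equilibrium is stable.

stable coexistence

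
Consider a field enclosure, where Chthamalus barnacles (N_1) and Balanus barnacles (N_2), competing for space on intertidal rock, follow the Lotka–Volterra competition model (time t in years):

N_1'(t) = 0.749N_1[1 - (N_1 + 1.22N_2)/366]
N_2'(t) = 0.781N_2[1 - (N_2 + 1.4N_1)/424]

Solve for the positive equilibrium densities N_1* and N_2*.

Setting both brackets to zero gives the nullclines N_1 + 1.22N_2 = 366 and 1.4N_1 + N_2 = 424.
Substituting N_2 = 424 - 1.4N_1 into the first: N_1(1 - 1.22·1.4) = 366 - 1.22·424.
So N_1* = -151/-0.708 = 214, and then N_2* = 424 - 1.4·214 = 125.

N_1* ≈ 214, N_2* ≈ 125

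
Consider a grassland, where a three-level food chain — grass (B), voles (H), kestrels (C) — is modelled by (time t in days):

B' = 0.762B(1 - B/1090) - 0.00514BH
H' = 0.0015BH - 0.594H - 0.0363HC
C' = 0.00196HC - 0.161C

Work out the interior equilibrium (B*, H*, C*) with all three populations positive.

From dC/dt = 0: 0.00196H* = 0.161, so H* = 82.1.
From dB/dt = 0: 0.762(1 - B*/1090) = 0.00514·82.1, giving B* = 1090·(1 - 0.554) = 486.
From dH/dt = 0: 0.0015·486 - 0.594 = 0.0363C*, so C* = 0.135/0.0363 = 3.72.

B* ≈ 486, H* ≈ 82.1, C* ≈ 3.72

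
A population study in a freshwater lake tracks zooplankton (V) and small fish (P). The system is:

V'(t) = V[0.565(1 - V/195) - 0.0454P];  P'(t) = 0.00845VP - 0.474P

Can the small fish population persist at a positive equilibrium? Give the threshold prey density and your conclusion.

Threshold V = 56.1; K > 56.1, so yes, the predator persists.

The predator equation gives dP/dt > 0 only when V > 0.474/0.00845 = 56.1.
Without the predator, V → K = 195. Since 195 > 56.1, the predator can invade and persist.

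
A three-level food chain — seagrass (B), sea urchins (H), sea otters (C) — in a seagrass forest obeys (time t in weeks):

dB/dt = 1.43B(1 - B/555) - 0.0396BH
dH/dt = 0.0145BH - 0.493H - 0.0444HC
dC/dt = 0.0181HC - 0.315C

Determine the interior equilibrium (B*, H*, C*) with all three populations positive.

From dC/dt = 0: 0.0181H* = 0.315, so H* = 17.4.
From dB/dt = 0: 1.43(1 - B*/555) = 0.0396·17.4, giving B* = 555·(1 - 0.482) = 288.
From dH/dt = 0: 0.0145·288 - 0.493 = 0.0444C*, so C* = 3.68/0.0444 = 82.8.

B* ≈ 288, H* ≈ 17.4, C* ≈ 82.8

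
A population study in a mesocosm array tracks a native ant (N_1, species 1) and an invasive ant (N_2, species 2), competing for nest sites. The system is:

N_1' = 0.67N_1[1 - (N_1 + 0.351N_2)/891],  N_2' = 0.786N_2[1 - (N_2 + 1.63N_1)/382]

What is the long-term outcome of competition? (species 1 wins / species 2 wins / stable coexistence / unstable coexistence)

Compare the nullcline intercepts: K1/α12 = 891/0.351 = 2540 > K2 = 382; K2/α21 = 382/1.63 = 234 < K1 = 891.
Since the inequalities point opposite ways, species 1 can invade but species 2 cannot.

species 1 excludes species 2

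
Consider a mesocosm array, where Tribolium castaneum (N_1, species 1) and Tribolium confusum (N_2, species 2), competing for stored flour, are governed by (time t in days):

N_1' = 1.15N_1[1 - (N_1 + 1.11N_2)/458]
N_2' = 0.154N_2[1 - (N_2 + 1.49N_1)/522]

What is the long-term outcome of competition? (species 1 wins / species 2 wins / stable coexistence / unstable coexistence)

unstable coexistence (outcome depends on initial conditions)

Compare the nullcline intercepts: K1/α12 = 458/1.11 = 413 < K2 = 522; K2/α21 = 522/1.49 = 350 < K1 = 458.
Since both are reversed, neither can invade when rare; the interior point is a saddle.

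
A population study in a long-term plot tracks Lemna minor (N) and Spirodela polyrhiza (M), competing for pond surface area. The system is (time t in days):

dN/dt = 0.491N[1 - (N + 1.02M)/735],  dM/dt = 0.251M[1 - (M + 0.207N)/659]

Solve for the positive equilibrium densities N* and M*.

Setting both brackets to zero gives the nullclines N + 1.02M = 735 and 0.207N + M = 659.
Substituting M = 659 - 0.207N into the first: N(1 - 1.02·0.207) = 735 - 1.02·659.
So N* = 62.8/0.789 = 79.6, and then M* = 659 - 0.207·79.6 = 643.

N* ≈ 79.6, M* ≈ 643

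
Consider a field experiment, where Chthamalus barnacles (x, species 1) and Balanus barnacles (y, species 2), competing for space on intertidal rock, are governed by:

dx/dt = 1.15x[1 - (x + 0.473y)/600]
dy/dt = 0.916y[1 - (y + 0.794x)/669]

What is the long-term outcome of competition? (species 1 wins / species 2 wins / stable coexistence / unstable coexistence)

stable coexistence

Compare the nullcline intercepts: K1/α12 = 600/0.473 = 1270 > K2 = 669; K2/α21 = 669/0.794 = 843 > K1 = 600.
Since both inequalities hold, each species can invade when rare, so the interior equilibrium is stable.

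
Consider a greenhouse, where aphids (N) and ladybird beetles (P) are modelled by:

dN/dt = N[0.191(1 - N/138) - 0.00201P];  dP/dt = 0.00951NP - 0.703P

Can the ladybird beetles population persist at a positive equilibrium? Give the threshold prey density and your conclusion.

Threshold N = 73.9; K > 73.9, so yes, the predator persists.

The predator equation gives dP/dt > 0 only when N > 0.703/0.00951 = 73.9.
Without the predator, N → K = 138. Since 138 > 73.9, the predator can invade and persist.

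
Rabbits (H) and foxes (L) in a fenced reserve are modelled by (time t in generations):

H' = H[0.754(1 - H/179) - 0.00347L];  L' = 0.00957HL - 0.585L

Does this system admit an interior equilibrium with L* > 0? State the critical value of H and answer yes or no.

The predator equation gives dL/dt > 0 only when H > 0.585/0.00957 = 61.1.
Without the predator, H → K = 179. Since 179 > 61.1, the predator can invade and persist.

Threshold H = 61.1; K > 61.1, so yes, the predator persists.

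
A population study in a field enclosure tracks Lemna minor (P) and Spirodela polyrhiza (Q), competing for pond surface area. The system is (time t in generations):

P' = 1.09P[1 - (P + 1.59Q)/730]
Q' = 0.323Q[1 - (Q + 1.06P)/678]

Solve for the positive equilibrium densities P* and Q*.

P* ≈ 508, Q* ≈ 140

Setting both brackets to zero gives the nullclines P + 1.59Q = 730 and 1.06P + Q = 678.
Substituting Q = 678 - 1.06P into the first: P(1 - 1.59·1.06) = 730 - 1.59·678.
So P* = -348/-0.685 = 508, and then Q* = 678 - 1.06·508 = 140.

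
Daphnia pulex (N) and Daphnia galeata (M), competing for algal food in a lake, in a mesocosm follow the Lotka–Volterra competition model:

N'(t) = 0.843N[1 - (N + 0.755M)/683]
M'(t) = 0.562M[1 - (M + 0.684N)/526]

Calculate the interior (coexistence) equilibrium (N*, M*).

Setting both brackets to zero gives the nullclines N + 0.755M = 683 and 0.684N + M = 526.
Substituting M = 526 - 0.684N into the first: N(1 - 0.755·0.684) = 683 - 0.755·526.
So N* = 286/0.484 = 591, and then M* = 526 - 0.684·591 = 122.

N* ≈ 591, M* ≈ 122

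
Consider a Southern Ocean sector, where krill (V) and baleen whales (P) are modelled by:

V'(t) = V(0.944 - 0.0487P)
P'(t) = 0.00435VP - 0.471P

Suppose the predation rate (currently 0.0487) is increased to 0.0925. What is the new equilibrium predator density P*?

P* ≈ 10.2

At the interior fixed point, setting dV/dt = 0 with V > 0 fixes P* = (prey growth rate)/(VP coefficient) — independent of the other coefficients.
With the change, P* = 0.944/0.0925 = 10.2; it falls from 19.4.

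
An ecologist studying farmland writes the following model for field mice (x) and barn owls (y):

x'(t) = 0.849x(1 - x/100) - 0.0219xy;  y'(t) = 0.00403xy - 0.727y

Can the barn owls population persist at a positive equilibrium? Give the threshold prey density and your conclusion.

Threshold x = 180; K < 180, so no, the predator goes extinct.

The predator equation gives dy/dt > 0 only when x > 0.727/0.00403 = 180.
Without the predator, x → K = 100. Since 100 < 180, the predator cannot invade.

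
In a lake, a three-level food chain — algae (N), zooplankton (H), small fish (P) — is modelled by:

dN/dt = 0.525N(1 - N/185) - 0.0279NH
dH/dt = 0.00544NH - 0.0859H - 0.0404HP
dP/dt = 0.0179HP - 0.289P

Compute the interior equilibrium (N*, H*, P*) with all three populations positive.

N* ≈ 26.3, H* ≈ 16.1, P* ≈ 1.41

From dP/dt = 0: 0.0179H* = 0.289, so H* = 16.1.
From dN/dt = 0: 0.525(1 - N*/185) = 0.0279·16.1, giving N* = 185·(1 - 0.858) = 26.3.
From dH/dt = 0: 0.00544·26.3 - 0.0859 = 0.0404P*, so P* = 0.057/0.0404 = 1.41.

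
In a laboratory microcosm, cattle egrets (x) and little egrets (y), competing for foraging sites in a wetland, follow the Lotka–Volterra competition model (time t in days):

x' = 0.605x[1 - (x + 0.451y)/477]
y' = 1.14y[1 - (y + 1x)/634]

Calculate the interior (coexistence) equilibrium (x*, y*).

x* ≈ 348, y* ≈ 286

Setting both brackets to zero gives the nullclines x + 0.451y = 477 and 1x + y = 634.
Substituting y = 634 - 1x into the first: x(1 - 0.451·1) = 477 - 0.451·634.
So x* = 191/0.549 = 348, and then y* = 634 - 1·348 = 286.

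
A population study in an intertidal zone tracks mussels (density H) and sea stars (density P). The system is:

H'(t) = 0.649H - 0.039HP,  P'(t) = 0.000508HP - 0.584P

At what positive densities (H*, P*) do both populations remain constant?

H* ≈ 1150, P* ≈ 16.6

Set dP/dt = 0 with P > 0: 0.000508H - 0.584 = 0, so H* = 0.584/0.000508 = 1150.
Set dH/dt = 0 with H > 0: 0.649 - 0.039P = 0, so P* = 0.649/0.039 = 16.6.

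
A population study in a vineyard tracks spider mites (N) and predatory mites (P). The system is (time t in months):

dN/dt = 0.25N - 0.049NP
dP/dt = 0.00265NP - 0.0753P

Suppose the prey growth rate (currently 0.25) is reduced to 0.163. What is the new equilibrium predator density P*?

P* ≈ 3.33

At the interior fixed point, setting dN/dt = 0 with N > 0 fixes P* = (prey growth rate)/(NP coefficient) — independent of the other coefficients.
With the change, P* = 0.163/0.049 = 3.33; it falls from 5.1.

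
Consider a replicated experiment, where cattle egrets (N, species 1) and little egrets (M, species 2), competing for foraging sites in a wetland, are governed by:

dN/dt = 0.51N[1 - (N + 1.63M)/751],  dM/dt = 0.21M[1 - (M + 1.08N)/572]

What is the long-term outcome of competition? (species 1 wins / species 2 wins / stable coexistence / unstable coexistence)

unstable coexistence (outcome depends on initial conditions)

Compare the nullcline intercepts: K1/α12 = 751/1.63 = 461 < K2 = 572; K2/α21 = 572/1.08 = 530 < K1 = 751.
Since both are reversed, neither can invade when rare; the interior point is a saddle.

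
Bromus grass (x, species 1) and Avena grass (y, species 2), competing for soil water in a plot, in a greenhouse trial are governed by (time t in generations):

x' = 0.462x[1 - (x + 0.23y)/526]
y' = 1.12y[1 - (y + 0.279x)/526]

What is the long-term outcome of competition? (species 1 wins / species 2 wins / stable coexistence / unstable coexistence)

Compare the nullcline intercepts: K1/α12 = 526/0.23 = 2290 > K2 = 526; K2/α21 = 526/0.279 = 1890 > K1 = 526.
Since both inequalities hold, each species can invade when rare, so the interior equilibrium is stable.

stable coexistence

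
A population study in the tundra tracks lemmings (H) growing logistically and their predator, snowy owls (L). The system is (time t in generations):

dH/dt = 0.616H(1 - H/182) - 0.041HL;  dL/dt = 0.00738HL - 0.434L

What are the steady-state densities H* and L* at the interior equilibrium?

H* ≈ 58.8, L* ≈ 10.2

From dL/dt = 0 with L > 0: 0.00738H* = 0.434, so H* = 58.8.
Substitute into dH/dt = 0: 0.616(1 - 58.8/182) = 0.041L*.
The bracket is 0.677, giving L* = 0.417/0.041 = 10.2.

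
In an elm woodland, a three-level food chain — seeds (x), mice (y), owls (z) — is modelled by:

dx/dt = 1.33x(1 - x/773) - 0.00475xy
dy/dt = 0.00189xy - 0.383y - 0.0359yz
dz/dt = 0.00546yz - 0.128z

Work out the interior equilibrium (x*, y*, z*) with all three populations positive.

x* ≈ 708, y* ≈ 23.4, z* ≈ 26.6

From dz/dt = 0: 0.00546y* = 0.128, so y* = 23.4.
From dx/dt = 0: 1.33(1 - x*/773) = 0.00475·23.4, giving x* = 773·(1 - 0.0837) = 708.
From dy/dt = 0: 0.00189·708 - 0.383 = 0.0359z*, so z* = 0.956/0.0359 = 26.6.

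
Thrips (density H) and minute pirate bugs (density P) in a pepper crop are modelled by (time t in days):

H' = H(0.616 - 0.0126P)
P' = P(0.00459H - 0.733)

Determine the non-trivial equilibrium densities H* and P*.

H* ≈ 160, P* ≈ 48.9

Set dP/dt = 0 with P > 0: 0.00459H - 0.733 = 0, so H* = 0.733/0.00459 = 160.
Set dH/dt = 0 with H > 0: 0.616 - 0.0126P = 0, so P* = 0.616/0.0126 = 48.9.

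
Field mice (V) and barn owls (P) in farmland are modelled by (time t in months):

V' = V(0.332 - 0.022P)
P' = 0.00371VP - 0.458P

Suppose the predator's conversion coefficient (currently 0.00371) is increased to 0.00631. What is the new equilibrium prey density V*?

At the interior fixed point, setting dP/dt = 0 with P > 0 fixes V* = (predator death rate)/(VP coefficient) — independent of the other coefficients.
With the change, V* = 0.458/0.00631 = 72.6; it falls from 123.

V* ≈ 72.6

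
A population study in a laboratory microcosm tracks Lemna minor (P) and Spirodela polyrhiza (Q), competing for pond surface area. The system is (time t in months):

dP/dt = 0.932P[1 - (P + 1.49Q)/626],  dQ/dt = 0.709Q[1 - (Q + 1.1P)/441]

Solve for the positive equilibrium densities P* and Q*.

P* ≈ 48.7, Q* ≈ 387

Setting both brackets to zero gives the nullclines P + 1.49Q = 626 and 1.1P + Q = 441.
Substituting Q = 441 - 1.1P into the first: P(1 - 1.49·1.1) = 626 - 1.49·441.
So P* = -31.1/-0.639 = 48.7, and then Q* = 441 - 1.1·48.7 = 387.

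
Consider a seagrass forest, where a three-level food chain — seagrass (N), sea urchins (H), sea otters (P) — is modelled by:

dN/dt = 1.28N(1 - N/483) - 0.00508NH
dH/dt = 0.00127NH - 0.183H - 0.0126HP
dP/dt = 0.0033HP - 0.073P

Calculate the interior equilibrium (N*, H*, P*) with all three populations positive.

N* ≈ 441, H* ≈ 22.1, P* ≈ 29.9

From dP/dt = 0: 0.0033H* = 0.073, so H* = 22.1.
From dN/dt = 0: 1.28(1 - N*/483) = 0.00508·22.1, giving N* = 483·(1 - 0.0878) = 441.
From dH/dt = 0: 0.00127·441 - 0.183 = 0.0126P*, so P* = 0.377/0.0126 = 29.9.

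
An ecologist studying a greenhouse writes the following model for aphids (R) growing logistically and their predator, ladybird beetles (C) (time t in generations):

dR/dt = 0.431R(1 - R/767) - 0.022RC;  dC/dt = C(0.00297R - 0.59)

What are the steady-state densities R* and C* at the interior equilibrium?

R* ≈ 199, C* ≈ 14.5

From dC/dt = 0 with C > 0: 0.00297R* = 0.59, so R* = 199.
Substitute into dR/dt = 0: 0.431(1 - 199/767) = 0.022C*.
The bracket is 0.741, giving C* = 0.319/0.022 = 14.5.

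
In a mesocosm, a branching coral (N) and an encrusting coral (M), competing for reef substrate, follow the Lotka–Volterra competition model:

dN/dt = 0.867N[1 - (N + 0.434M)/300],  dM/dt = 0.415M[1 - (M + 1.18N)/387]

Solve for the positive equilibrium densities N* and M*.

Setting both brackets to zero gives the nullclines N + 0.434M = 300 and 1.18N + M = 387.
Substituting M = 387 - 1.18N into the first: N(1 - 0.434·1.18) = 300 - 0.434·387.
So N* = 132/0.488 = 271, and then M* = 387 - 1.18·271 = 67.6.

N* ≈ 271, M* ≈ 67.6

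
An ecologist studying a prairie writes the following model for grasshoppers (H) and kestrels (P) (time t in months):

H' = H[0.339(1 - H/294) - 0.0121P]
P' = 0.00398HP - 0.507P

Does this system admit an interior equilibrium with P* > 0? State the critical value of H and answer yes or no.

The predator equation gives dP/dt > 0 only when H > 0.507/0.00398 = 127.
Without the predator, H → K = 294. Since 294 > 127, the predator can invade and persist.

Threshold H = 127; K > 127, so yes, the predator persists.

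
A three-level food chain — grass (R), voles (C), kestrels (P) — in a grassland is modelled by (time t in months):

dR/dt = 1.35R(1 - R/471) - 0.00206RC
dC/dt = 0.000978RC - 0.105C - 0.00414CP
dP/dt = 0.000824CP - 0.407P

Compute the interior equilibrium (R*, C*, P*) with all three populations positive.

R* ≈ 116, C* ≈ 494, P* ≈ 2.04

From dP/dt = 0: 0.000824C* = 0.407, so C* = 494.
From dR/dt = 0: 1.35(1 - R*/471) = 0.00206·494, giving R* = 471·(1 - 0.754) = 116.
From dC/dt = 0: 0.000978·116 - 0.105 = 0.00414P*, so P* = 0.00845/0.00414 = 2.04.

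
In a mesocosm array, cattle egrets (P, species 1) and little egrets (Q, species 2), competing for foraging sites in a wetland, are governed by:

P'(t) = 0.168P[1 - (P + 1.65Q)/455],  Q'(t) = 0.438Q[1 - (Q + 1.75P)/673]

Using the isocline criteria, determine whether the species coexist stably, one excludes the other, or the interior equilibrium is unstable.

Compare the nullcline intercepts: K1/α12 = 455/1.65 = 276 < K2 = 673; K2/α21 = 673/1.75 = 385 < K1 = 455.
Since both are reversed, neither can invade when rare; the interior point is a saddle.

unstable coexistence (outcome depends on initial conditions)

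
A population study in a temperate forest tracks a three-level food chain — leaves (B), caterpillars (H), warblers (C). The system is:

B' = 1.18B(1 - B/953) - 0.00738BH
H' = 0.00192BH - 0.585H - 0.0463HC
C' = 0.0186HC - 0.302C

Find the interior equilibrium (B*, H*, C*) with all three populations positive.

B* ≈ 856, H* ≈ 16.2, C* ≈ 22.9

From dC/dt = 0: 0.0186H* = 0.302, so H* = 16.2.
From dB/dt = 0: 1.18(1 - B*/953) = 0.00738·16.2, giving B* = 953·(1 - 0.102) = 856.
From dH/dt = 0: 0.00192·856 - 0.585 = 0.0463C*, so C* = 1.06/0.0463 = 22.9.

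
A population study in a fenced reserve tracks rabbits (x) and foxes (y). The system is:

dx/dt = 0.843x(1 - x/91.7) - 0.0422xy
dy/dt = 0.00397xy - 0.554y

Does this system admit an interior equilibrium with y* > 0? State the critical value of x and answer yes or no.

The predator equation gives dy/dt > 0 only when x > 0.554/0.00397 = 140.
Without the predator, x → K = 91.7. Since 91.7 < 140, the predator cannot invade.

Threshold x = 140; K < 140, so no, the predator goes extinct.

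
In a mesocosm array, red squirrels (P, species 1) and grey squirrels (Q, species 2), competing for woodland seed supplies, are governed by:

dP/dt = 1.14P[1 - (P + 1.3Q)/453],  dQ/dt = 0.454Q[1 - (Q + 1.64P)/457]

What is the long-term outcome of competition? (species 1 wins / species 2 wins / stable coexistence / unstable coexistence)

unstable coexistence (outcome depends on initial conditions)

Compare the nullcline intercepts: K1/α12 = 453/1.3 = 348 < K2 = 457; K2/α21 = 457/1.64 = 279 < K1 = 453.
Since both are reversed, neither can invade when rare; the interior point is a saddle.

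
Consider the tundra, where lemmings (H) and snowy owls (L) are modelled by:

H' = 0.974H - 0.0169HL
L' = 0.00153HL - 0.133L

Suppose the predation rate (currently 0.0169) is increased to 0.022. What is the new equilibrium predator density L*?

At the interior fixed point, setting dH/dt = 0 with H > 0 fixes L* = (prey growth rate)/(HL coefficient) — independent of the other coefficients.
With the change, L* = 0.974/0.022 = 44.3; it falls from 57.6.

L* ≈ 44.3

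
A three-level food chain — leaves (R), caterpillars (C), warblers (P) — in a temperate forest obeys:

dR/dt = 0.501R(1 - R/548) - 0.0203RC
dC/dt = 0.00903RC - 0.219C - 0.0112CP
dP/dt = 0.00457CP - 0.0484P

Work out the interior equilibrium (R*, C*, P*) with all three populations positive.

R* ≈ 313, C* ≈ 10.6, P* ≈ 233

From dP/dt = 0: 0.00457C* = 0.0484, so C* = 10.6.
From dR/dt = 0: 0.501(1 - R*/548) = 0.0203·10.6, giving R* = 548·(1 - 0.429) = 313.
From dC/dt = 0: 0.00903·313 - 0.219 = 0.0112P*, so P* = 2.61/0.0112 = 233.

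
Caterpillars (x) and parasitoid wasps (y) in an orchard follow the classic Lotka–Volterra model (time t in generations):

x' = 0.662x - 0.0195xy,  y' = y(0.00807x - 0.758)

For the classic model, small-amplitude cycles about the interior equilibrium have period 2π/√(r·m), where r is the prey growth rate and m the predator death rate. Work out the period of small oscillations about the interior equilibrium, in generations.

T ≈ 8.87 generations

Here r = 0.662 and m = 0.758, so r·m = 0.502.
ω = √0.502 = 0.708 per generation, hence T = 2π/ω ≈ 8.87 generations.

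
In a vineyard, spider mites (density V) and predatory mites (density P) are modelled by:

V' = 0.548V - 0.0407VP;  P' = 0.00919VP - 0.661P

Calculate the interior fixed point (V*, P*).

Set dP/dt = 0 with P > 0: 0.00919V - 0.661 = 0, so V* = 0.661/0.00919 = 71.9.
Set dV/dt = 0 with V > 0: 0.548 - 0.0407P = 0, so P* = 0.548/0.0407 = 13.5.

V* ≈ 71.9, P* ≈ 13.5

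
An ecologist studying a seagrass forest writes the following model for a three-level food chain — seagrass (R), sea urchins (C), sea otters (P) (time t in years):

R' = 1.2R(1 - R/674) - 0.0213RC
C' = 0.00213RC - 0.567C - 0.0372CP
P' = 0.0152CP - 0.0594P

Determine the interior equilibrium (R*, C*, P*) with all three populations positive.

R* ≈ 627, C* ≈ 3.91, P* ≈ 20.7

From dP/dt = 0: 0.0152C* = 0.0594, so C* = 3.91.
From dR/dt = 0: 1.2(1 - R*/674) = 0.0213·3.91, giving R* = 674·(1 - 0.0694) = 627.
From dC/dt = 0: 0.00213·627 - 0.567 = 0.0372P*, so P* = 0.769/0.0372 = 20.7.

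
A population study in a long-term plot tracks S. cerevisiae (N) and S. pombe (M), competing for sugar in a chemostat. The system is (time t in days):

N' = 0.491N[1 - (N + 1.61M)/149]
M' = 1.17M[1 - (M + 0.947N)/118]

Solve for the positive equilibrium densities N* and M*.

Setting both brackets to zero gives the nullclines N + 1.61M = 149 and 0.947N + M = 118.
Substituting M = 118 - 0.947N into the first: N(1 - 1.61·0.947) = 149 - 1.61·118.
So N* = -41/-0.525 = 78.1, and then M* = 118 - 0.947·78.1 = 44.

N* ≈ 78.1, M* ≈ 44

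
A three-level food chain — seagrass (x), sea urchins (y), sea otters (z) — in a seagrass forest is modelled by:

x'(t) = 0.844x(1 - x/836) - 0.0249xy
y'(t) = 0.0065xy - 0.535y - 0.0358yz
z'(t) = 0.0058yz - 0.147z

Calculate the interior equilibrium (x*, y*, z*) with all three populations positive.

x* ≈ 211, y* ≈ 25.3, z* ≈ 23.3

From dz/dt = 0: 0.0058y* = 0.147, so y* = 25.3.
From dx/dt = 0: 0.844(1 - x*/836) = 0.0249·25.3, giving x* = 836·(1 - 0.748) = 211.
From dy/dt = 0: 0.0065·211 - 0.535 = 0.0358z*, so z* = 0.836/0.0358 = 23.3.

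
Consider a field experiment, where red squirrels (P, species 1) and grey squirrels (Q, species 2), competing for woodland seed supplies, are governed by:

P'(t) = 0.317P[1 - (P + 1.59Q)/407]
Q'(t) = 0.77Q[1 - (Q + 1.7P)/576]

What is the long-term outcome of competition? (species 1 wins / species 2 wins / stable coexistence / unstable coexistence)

Compare the nullcline intercepts: K1/α12 = 407/1.59 = 256 < K2 = 576; K2/α21 = 576/1.7 = 339 < K1 = 407.
Since both are reversed, neither can invade when rare; the interior point is a saddle.

unstable coexistence (outcome depends on initial conditions)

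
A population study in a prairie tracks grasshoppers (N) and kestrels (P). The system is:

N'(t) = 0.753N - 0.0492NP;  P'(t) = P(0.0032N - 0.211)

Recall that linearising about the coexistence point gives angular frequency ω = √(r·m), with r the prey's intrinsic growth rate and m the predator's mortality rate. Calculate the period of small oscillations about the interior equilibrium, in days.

Here r = 0.753 and m = 0.211, so r·m = 0.159.
ω = √0.159 = 0.399 per day, hence T = 2π/ω ≈ 15.8 days.

T ≈ 15.8 days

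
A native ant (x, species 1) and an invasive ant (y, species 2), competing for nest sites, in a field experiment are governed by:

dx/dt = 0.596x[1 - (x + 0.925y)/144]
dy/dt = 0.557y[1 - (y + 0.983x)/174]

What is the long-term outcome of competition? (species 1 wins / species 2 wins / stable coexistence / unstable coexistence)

Compare the nullcline intercepts: K1/α12 = 144/0.925 = 156 < K2 = 174; K2/α21 = 174/0.983 = 177 > K1 = 144.
Since the inequalities point opposite ways, species 2 can invade but species 1 cannot.

species 2 excludes species 1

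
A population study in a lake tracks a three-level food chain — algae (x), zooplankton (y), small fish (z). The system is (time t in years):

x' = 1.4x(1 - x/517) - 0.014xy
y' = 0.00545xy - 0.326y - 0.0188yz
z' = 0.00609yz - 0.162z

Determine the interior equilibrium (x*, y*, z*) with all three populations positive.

From dz/dt = 0: 0.00609y* = 0.162, so y* = 26.6.
From dx/dt = 0: 1.4(1 - x*/517) = 0.014·26.6, giving x* = 517·(1 - 0.266) = 379.
From dy/dt = 0: 0.00545·379 - 0.326 = 0.0188z*, so z* = 1.74/0.0188 = 92.7.

x* ≈ 379, y* ≈ 26.6, z* ≈ 92.7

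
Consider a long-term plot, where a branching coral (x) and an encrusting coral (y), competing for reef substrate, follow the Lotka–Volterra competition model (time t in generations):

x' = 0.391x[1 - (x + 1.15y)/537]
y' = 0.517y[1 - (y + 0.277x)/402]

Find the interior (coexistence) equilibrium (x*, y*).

Setting both brackets to zero gives the nullclines x + 1.15y = 537 and 0.277x + y = 402.
Substituting y = 402 - 0.277x into the first: x(1 - 1.15·0.277) = 537 - 1.15·402.
So x* = 74.7/0.681 = 110, and then y* = 402 - 0.277·110 = 372.

x* ≈ 110, y* ≈ 372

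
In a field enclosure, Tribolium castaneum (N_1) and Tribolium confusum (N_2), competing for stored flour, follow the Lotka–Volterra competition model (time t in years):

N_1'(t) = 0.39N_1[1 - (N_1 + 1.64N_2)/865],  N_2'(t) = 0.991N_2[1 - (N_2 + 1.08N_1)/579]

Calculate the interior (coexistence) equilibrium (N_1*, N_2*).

Setting both brackets to zero gives the nullclines N_1 + 1.64N_2 = 865 and 1.08N_1 + N_2 = 579.
Substituting N_2 = 579 - 1.08N_1 into the first: N_1(1 - 1.64·1.08) = 865 - 1.64·579.
So N_1* = -84.6/-0.771 = 110, and then N_2* = 579 - 1.08·110 = 461.

N_1* ≈ 110, N_2* ≈ 461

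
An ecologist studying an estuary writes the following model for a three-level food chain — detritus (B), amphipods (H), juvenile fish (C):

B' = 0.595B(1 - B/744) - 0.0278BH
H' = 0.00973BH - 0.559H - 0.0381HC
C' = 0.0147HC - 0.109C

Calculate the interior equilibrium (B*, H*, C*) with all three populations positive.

From dC/dt = 0: 0.0147H* = 0.109, so H* = 7.41.
From dB/dt = 0: 0.595(1 - B*/744) = 0.0278·7.41, giving B* = 744·(1 - 0.346) = 486.
From dH/dt = 0: 0.00973·486 - 0.559 = 0.0381C*, so C* = 4.17/0.0381 = 110.

B* ≈ 486, H* ≈ 7.41, C* ≈ 110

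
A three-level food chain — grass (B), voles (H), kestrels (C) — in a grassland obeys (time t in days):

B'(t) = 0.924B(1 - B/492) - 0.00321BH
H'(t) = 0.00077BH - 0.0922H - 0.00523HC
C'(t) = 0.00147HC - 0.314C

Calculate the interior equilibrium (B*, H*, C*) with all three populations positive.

From dC/dt = 0: 0.00147H* = 0.314, so H* = 214.
From dB/dt = 0: 0.924(1 - B*/492) = 0.00321·214, giving B* = 492·(1 - 0.742) = 127.
From dH/dt = 0: 0.00077·127 - 0.0922 = 0.00523C*, so C* = 0.00551/0.00523 = 1.05.

B* ≈ 127, H* ≈ 214, C* ≈ 1.05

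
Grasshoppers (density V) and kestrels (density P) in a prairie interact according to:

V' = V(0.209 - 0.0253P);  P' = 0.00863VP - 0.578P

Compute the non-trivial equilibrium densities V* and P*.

V* ≈ 67, P* ≈ 8.26

Set dP/dt = 0 with P > 0: 0.00863V - 0.578 = 0, so V* = 0.578/0.00863 = 67.
Set dV/dt = 0 with V > 0: 0.209 - 0.0253P = 0, so P* = 0.209/0.0253 = 8.26.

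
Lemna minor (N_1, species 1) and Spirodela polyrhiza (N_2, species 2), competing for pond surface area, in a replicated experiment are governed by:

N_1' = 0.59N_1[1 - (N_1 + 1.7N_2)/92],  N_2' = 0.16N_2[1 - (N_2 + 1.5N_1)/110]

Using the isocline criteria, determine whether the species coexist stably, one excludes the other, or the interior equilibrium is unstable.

unstable coexistence (outcome depends on initial conditions)

Compare the nullcline intercepts: K1/α12 = 92/1.7 = 54.1 < K2 = 110; K2/α21 = 110/1.5 = 73.3 < K1 = 92.
Since both are reversed, neither can invade when rare; the interior point is a saddle.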